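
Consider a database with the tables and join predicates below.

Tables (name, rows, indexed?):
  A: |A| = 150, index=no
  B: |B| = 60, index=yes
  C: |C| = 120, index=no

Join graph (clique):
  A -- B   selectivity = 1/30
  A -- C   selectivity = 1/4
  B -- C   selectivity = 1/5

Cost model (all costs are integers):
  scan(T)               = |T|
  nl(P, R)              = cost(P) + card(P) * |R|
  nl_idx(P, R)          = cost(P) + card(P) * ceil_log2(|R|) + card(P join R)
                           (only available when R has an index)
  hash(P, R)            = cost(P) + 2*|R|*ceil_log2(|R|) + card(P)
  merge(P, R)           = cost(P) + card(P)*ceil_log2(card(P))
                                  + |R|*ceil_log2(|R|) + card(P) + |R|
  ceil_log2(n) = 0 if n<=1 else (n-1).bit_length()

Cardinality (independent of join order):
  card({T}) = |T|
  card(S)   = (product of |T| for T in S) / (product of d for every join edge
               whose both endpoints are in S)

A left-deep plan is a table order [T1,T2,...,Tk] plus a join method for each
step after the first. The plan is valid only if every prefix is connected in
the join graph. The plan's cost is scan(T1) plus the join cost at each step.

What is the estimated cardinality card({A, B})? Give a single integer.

300

Tables in S: A(150), B(60)
Edges inside S: A-B(d=30)
numerator = 150 * 60 = 9000
denominator = 30 = 30
card(S) = 9000 / 30 = 300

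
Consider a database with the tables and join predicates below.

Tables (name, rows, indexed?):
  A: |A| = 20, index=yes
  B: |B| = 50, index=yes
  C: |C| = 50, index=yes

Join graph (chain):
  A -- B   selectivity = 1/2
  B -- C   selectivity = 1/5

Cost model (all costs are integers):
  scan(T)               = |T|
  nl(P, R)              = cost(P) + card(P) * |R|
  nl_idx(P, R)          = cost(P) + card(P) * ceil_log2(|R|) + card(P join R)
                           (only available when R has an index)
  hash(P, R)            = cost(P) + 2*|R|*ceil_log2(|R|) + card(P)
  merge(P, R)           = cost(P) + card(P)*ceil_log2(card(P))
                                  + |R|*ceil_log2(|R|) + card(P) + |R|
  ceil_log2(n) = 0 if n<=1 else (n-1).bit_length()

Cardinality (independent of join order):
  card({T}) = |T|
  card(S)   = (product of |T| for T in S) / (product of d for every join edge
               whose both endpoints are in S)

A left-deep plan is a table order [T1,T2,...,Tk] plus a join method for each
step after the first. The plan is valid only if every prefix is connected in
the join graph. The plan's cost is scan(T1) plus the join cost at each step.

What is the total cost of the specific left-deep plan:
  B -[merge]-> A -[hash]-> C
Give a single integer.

step 1: scan B: cost=50, card=50
step 2: join A via merge
    card(P join A) = 50*20/(2) = 500
    cost = 50 + 50*6 + 20*5 + 50 + 20 = 520
step 3: join C via hash
    card(P join C) = 500*50/(5) = 5000
    cost = 520 + 2*50*6 + 500 = 1620

1620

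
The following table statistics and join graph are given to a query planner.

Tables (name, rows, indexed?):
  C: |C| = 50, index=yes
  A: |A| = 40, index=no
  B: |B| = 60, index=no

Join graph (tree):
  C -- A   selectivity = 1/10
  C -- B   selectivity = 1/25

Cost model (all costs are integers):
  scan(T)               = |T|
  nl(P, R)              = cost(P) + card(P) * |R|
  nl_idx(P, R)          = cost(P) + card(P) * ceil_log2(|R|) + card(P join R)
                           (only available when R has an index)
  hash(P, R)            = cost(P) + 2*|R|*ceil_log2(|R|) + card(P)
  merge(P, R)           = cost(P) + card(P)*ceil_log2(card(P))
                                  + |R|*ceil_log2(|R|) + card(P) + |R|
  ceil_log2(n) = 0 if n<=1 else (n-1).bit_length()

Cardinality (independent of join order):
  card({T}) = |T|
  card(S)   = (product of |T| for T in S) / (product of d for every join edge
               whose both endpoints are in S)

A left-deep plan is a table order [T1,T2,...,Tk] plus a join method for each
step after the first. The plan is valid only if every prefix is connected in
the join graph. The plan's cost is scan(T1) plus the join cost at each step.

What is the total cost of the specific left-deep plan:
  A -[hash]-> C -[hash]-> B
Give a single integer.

step 1: scan A: cost=40, card=40
step 2: join C via hash
    card(P join C) = 40*50/(10) = 200
    cost = 40 + 2*50*6 + 40 = 680
step 3: join B via hash
    card(P join B) = 200*60/(25) = 480
    cost = 680 + 2*60*6 + 200 = 1600

1600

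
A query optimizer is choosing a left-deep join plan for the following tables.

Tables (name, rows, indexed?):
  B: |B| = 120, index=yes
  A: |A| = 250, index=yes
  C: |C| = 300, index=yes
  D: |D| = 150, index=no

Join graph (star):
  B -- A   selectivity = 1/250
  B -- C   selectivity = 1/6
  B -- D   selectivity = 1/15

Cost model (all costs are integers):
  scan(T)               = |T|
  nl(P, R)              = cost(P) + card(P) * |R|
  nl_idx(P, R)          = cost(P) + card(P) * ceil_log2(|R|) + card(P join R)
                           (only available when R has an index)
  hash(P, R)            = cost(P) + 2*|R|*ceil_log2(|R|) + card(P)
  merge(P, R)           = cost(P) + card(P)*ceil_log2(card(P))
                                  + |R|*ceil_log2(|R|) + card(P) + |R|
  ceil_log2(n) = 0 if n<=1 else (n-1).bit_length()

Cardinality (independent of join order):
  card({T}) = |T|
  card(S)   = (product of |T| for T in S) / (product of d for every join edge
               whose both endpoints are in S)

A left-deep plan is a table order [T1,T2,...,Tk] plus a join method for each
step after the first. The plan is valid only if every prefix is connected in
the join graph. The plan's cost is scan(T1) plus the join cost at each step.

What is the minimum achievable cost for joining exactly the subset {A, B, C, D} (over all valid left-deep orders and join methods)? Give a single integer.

10110

Selinger DP over subsets of {A,B,C,D}:
  {B}: scan cost=120, card=120
  {A}: scan cost=250, card=250
  {C}: scan cost=300, card=300
  {D}: scan cost=150, card=150
  {AB}: card=120; try (A,nl_idx)→1200, (B,nl_idx)→2120, (B,hash)→2180, (A,merge)→3330, (B,merge)→3460, (A,hash)→4240 …(+2); best=1200 via (A,nl_idx)
  {BC}: card=6000; try (B,hash)→2280, (C,merge)→4080, (B,merge)→4260, (C,hash)→5640, (C,nl_idx)→7200, (B,nl_idx)→8400 …(+2); best=2280 via (B,hash)
  {BD}: card=1200; try (B,hash)→1980, (B,nl_idx)→2400, (D,merge)→2430, (B,merge)→2460, (D,hash)→2640, (D,nl)→18120 …(+1); best=1980 via (B,hash)
  {ABC}: card=6000; try (C,merge)→5160, (C,hash)→6720, (C,nl_idx)→8280, (A,hash)→12280, (C,nl)→37200, (A,nl_idx)→56280 …(+2); best=5160 via (C,merge)
  {ABD}: card=1200; try (D,merge)→3510, (D,hash)→3720, (A,hash)→7180, (A,nl_idx)→12780, (A,merge)→18630, (D,nl)→19200 …(+1); best=3510 via (D,merge)
  {BCD}: card=60000; try (C,hash)→8580, (D,hash)→10680, (C,merge)→19380, (C,nl_idx)→72780, (D,merge)→87630, (C,nl)→361980 …(+1); best=8580 via (C,hash)
  {ABCD}: card=60000; try (C,hash)→10110, (D,hash)→13560, (C,merge)→20910, (A,hash)→72580, (C,nl_idx)→74310, (D,merge)→90510 …(+5); best=10110 via (C,hash)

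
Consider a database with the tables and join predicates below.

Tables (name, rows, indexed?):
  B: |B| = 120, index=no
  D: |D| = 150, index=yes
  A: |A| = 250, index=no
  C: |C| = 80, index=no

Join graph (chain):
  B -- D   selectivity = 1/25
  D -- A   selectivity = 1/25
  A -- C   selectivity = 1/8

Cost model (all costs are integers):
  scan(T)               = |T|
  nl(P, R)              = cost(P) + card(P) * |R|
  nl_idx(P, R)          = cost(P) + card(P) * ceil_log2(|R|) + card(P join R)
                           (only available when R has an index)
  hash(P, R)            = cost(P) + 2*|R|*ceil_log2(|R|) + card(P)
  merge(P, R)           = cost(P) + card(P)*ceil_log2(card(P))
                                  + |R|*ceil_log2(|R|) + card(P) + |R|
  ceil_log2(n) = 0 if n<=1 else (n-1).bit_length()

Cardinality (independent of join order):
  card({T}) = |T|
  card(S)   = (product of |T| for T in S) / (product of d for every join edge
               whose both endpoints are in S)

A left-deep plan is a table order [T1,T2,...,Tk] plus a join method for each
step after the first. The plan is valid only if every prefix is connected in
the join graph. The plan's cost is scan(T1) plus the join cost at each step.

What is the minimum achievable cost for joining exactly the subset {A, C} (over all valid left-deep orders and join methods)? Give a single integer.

1620

Selinger DP over subsets of {A,C}:
  {A}: scan cost=250, card=250
  {C}: scan cost=80, card=80
  {AC}: card=2500; try (C,hash)→1620, (A,merge)→2970, (C,merge)→3140, (A,hash)→4160, (A,nl)→20080, (C,nl)→20250; best=1620 via (C,hash)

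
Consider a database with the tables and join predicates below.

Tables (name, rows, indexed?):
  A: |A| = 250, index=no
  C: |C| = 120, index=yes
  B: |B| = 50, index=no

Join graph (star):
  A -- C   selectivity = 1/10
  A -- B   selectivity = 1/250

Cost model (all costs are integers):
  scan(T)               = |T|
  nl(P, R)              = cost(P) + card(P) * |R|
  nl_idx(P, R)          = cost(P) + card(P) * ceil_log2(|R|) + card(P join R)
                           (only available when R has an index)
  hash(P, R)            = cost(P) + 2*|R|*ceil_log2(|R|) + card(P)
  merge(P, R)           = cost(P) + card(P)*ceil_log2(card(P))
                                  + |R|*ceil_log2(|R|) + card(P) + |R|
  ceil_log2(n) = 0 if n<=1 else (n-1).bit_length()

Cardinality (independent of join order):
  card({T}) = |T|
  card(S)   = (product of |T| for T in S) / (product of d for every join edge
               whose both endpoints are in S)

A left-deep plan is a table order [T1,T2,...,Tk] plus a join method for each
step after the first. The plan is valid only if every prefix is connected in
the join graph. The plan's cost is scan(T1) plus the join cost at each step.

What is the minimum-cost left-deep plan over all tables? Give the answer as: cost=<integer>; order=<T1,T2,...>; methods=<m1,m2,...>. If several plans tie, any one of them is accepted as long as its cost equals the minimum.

Selinger DP (subsets sized 1..n):
  {A}: scan cost=250, card=250
  {C}: scan cost=120, card=120
  {B}: scan cost=50, card=50
  {AC}: card=3000; try (C,hash)→2180, (A,merge)→3330, (C,merge)→3460, (A,hash)→4240, (C,nl_idx)→5000, (A,nl)→30120 …(+1); best=2180 via (C,hash)
  {AB}: card=50; try (B,hash)→1100, (A,merge)→2650, (B,merge)→2850, (A,hash)→4100, (A,nl)→12550, (B,nl)→12750; best=1100 via (B,hash)
  {ABC}: card=600; try (C,nl_idx)→2050, (C,merge)→2410, (C,hash)→2830, (B,hash)→5780, (C,nl)→7100, (B,merge)→41530 …(+1); best=2050 via (C,nl_idx)

cost=2050; order=A,B,C; methods=hash,nl_idx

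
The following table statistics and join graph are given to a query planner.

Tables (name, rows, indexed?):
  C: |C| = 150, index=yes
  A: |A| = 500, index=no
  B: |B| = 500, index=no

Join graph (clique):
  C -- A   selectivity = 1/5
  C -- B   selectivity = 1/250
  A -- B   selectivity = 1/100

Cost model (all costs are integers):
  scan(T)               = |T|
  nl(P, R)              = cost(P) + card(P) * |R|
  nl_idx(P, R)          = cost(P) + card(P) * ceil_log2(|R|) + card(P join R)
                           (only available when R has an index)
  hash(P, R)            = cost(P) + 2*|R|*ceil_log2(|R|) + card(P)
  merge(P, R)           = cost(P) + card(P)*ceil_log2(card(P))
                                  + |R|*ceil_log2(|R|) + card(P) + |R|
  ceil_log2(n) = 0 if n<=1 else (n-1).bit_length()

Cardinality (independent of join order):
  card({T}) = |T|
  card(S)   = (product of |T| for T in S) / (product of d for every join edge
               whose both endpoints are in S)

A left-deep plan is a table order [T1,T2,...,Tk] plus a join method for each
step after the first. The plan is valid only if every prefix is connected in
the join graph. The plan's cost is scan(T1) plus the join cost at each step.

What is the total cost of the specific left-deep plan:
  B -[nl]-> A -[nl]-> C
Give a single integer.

625500

step 1: scan B: cost=500, card=500
step 2: join A via nl
    card(P join A) = 500*500/(100) = 2500
    cost = 500 + 500*500 = 250500
step 3: join C via nl
    card(P join C) = 2500*150/(5*250) = 300
    cost = 250500 + 2500*150 = 625500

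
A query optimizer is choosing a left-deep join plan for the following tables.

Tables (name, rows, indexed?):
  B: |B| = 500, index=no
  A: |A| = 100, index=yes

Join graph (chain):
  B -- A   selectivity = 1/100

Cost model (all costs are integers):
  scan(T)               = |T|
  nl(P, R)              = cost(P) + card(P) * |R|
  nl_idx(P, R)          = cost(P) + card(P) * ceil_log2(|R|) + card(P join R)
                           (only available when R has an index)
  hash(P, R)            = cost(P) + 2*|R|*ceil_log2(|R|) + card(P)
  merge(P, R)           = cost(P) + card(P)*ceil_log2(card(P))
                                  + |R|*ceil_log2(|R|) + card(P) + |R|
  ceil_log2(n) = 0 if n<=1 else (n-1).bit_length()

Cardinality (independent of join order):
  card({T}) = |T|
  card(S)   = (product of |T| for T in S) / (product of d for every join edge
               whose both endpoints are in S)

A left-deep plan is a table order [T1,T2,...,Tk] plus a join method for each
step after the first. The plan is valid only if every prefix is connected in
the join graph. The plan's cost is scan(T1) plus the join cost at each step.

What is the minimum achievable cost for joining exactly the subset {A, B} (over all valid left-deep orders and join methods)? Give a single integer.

Selinger DP over subsets of {A,B}:
  {B}: scan cost=500, card=500
  {A}: scan cost=100, card=100
  {AB}: card=500; try (A,hash)→2400, (A,nl_idx)→4500, (B,merge)→5900, (A,merge)→6300, (B,hash)→9200, (B,nl)→50100 …(+1); best=2400 via (A,hash)

2400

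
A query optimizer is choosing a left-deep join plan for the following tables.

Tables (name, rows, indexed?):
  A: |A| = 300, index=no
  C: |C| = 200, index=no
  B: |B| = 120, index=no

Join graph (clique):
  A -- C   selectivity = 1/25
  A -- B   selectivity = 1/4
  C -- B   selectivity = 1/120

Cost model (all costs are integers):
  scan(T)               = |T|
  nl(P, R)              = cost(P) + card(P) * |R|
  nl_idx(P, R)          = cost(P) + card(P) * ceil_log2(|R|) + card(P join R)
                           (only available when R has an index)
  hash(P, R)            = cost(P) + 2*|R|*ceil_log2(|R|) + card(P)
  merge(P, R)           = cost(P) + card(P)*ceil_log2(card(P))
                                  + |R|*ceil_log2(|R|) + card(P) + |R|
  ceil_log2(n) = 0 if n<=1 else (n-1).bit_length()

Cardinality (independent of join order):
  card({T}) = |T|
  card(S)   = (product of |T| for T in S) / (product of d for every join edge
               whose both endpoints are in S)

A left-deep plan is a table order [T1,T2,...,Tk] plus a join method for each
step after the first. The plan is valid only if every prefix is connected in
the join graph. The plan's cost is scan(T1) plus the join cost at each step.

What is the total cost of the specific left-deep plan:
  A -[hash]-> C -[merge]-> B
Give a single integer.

35960

step 1: scan A: cost=300, card=300
step 2: join C via hash
    card(P join C) = 300*200/(25) = 2400
    cost = 300 + 2*200*8 + 300 = 3800
step 3: join B via merge
    card(P join B) = 2400*120/(4*120) = 600
    cost = 3800 + 2400*12 + 120*7 + 2400 + 120 = 35960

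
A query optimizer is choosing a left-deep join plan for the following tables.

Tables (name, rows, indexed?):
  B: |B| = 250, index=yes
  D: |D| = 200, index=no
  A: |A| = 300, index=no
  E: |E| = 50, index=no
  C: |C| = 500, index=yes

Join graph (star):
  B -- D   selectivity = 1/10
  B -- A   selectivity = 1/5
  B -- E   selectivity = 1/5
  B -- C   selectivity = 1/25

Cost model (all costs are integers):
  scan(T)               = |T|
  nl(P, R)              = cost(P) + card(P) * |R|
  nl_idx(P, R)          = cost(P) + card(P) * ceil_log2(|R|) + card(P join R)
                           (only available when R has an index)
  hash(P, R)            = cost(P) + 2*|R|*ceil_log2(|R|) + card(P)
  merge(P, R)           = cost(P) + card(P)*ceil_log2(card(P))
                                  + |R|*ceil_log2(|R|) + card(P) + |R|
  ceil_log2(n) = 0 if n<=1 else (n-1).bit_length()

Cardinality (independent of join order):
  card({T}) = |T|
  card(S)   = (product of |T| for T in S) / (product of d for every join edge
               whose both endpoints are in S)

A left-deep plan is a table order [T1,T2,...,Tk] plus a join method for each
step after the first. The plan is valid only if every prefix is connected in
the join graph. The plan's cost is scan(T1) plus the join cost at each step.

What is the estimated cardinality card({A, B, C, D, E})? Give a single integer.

Tables in S: A(300), B(250), C(500), D(200), E(50)
Edges inside S: B-D(d=10), B-A(d=5), B-E(d=5), B-C(d=25)
numerator = 300 * 250 * 500 * 200 * 50 = 375000000000
denominator = 10 * 5 * 5 * 25 = 6250
card(S) = 375000000000 / 6250 = 60000000

60000000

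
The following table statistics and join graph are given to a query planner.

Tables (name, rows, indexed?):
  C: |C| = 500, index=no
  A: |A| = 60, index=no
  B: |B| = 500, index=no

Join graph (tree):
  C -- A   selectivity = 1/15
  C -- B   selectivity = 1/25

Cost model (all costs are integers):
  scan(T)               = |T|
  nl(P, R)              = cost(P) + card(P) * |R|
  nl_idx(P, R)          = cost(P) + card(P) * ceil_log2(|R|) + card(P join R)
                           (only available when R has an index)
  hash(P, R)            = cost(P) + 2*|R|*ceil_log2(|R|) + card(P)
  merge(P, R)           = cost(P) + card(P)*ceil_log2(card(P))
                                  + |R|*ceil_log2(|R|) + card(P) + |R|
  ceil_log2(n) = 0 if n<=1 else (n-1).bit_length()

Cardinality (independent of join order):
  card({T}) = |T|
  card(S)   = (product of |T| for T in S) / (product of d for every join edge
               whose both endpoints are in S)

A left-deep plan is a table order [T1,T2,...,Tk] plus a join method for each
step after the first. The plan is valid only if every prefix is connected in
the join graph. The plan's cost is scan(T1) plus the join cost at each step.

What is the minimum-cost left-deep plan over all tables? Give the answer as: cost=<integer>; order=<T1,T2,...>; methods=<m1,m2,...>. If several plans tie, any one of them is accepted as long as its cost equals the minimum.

Selinger DP (subsets sized 1..n):
  {C}: scan cost=500, card=500
  {A}: scan cost=60, card=60
  {B}: scan cost=500, card=500
  {AC}: card=2000; try (A,hash)→1720, (C,merge)→5480, (A,merge)→5920, (C,hash)→9120, (C,nl)→30060, (A,nl)→30500; best=1720 via (A,hash)
  {BC}: card=10000; try (C,hash)→10000, (B,hash)→10000, (C,merge)→10500, (B,merge)→10500, (C,nl)→250500, (B,nl)→250500; best=10000 via (C,hash)
  {ABC}: card=40000; try (B,hash)→12720, (A,hash)→20720, (B,merge)→30720, (A,merge)→160420, (A,nl)→610000, (B,nl)→1001720; best=12720 via (B,hash)

cost=12720; order=C,A,B; methods=hash,hash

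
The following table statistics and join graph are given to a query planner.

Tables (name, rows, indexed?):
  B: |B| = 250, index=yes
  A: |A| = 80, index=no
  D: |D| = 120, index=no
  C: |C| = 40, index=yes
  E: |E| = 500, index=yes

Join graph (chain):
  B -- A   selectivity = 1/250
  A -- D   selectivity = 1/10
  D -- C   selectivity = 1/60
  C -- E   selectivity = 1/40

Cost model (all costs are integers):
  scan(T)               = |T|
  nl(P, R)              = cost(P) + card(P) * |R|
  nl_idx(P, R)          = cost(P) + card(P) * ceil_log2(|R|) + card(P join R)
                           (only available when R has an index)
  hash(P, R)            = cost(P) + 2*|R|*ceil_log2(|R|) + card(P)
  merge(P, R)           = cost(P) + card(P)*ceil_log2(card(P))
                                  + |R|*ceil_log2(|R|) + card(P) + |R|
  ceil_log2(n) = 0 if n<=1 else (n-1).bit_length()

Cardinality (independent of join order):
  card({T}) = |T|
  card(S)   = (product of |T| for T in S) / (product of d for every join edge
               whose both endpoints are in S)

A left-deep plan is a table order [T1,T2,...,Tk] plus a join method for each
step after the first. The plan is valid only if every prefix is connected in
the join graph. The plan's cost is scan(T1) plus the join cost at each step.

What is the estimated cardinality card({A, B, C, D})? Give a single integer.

640

Tables in S: A(80), B(250), C(40), D(120)
Edges inside S: B-A(d=250), A-D(d=10), D-C(d=60)
numerator = 80 * 250 * 40 * 120 = 96000000
denominator = 250 * 10 * 60 = 150000
card(S) = 96000000 / 150000 = 640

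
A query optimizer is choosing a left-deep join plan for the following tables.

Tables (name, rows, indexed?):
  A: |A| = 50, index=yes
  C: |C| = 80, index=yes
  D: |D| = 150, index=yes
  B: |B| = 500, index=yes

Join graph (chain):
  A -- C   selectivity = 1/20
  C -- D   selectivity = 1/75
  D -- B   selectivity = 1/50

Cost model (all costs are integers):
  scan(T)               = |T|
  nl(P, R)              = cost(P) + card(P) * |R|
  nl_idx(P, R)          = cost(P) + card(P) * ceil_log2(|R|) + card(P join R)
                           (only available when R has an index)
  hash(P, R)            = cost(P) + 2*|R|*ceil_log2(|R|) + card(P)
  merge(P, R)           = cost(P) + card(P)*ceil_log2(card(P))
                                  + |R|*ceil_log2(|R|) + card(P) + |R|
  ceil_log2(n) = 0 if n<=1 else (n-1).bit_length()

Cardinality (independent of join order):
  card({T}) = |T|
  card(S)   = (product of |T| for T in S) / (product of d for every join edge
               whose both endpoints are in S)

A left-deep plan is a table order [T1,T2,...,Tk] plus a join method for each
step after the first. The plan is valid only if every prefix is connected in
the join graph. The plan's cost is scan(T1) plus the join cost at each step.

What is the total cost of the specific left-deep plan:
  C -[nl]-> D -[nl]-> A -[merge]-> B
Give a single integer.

29080

step 1: scan C: cost=80, card=80
step 2: join D via nl
    card(P join D) = 80*150/(75) = 160
    cost = 80 + 80*150 = 12080
step 3: join A via nl
    card(P join A) = 160*50/(20) = 400
    cost = 12080 + 160*50 = 20080
step 4: join B via merge
    card(P join B) = 400*500/(50) = 4000
    cost = 20080 + 400*9 + 500*9 + 400 + 500 = 29080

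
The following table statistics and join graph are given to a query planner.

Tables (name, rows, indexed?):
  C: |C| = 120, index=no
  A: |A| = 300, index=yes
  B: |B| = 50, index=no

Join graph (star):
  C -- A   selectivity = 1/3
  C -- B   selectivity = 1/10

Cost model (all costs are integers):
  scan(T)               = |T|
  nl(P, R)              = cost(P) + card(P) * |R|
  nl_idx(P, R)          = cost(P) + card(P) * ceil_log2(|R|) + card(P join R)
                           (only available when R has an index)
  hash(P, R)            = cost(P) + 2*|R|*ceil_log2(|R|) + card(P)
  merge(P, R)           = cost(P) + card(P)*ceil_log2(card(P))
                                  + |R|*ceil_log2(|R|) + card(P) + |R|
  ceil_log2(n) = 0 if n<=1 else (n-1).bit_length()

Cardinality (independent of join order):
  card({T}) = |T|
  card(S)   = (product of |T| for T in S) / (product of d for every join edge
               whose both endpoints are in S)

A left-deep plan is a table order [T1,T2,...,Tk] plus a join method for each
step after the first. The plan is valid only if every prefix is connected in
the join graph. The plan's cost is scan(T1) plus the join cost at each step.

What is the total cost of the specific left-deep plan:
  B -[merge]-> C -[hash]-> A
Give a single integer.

7360

step 1: scan B: cost=50, card=50
step 2: join C via merge
    card(P join C) = 50*120/(10) = 600
    cost = 50 + 50*6 + 120*7 + 50 + 120 = 1360
step 3: join A via hash
    card(P join A) = 600*300/(3) = 60000
    cost = 1360 + 2*300*9 + 600 = 7360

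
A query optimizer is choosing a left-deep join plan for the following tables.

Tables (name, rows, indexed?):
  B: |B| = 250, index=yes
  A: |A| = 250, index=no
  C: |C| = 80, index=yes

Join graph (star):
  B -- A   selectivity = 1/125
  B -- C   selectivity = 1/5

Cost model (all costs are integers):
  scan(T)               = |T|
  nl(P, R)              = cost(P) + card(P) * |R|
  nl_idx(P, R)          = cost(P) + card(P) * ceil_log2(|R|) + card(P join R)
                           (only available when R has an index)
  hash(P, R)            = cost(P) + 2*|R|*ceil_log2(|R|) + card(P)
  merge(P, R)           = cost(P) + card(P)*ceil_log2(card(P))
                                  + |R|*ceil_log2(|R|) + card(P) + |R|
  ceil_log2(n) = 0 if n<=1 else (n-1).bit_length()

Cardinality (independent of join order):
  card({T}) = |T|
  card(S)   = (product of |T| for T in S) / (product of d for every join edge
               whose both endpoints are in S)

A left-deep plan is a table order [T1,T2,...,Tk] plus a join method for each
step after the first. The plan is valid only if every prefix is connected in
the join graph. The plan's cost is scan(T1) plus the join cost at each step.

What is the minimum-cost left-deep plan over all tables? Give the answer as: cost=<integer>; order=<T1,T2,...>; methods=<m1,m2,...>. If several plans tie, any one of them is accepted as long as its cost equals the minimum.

cost=4370; order=A,B,C; methods=nl_idx,hash

Selinger DP (subsets sized 1..n):
  {B}: scan cost=250, card=250
  {A}: scan cost=250, card=250
  {C}: scan cost=80, card=80
  {AB}: card=500; try (B,nl_idx)→2750, (B,hash)→4500, (A,hash)→4500, (B,merge)→4750, (A,merge)→4750, (B,nl)→62750 …(+1); best=2750 via (B,nl_idx)
  {BC}: card=4000; try (C,hash)→1620, (B,merge)→2970, (C,merge)→3140, (B,hash)→4160, (B,nl_idx)→4720, (C,nl_idx)→6000 …(+2); best=1620 via (C,hash)
  {ABC}: card=8000; try (C,hash)→4370, (C,merge)→8390, (A,hash)→9620, (C,nl_idx)→14250, (C,nl)→42750, (A,merge)→55870 …(+1); best=4370 via (C,hash)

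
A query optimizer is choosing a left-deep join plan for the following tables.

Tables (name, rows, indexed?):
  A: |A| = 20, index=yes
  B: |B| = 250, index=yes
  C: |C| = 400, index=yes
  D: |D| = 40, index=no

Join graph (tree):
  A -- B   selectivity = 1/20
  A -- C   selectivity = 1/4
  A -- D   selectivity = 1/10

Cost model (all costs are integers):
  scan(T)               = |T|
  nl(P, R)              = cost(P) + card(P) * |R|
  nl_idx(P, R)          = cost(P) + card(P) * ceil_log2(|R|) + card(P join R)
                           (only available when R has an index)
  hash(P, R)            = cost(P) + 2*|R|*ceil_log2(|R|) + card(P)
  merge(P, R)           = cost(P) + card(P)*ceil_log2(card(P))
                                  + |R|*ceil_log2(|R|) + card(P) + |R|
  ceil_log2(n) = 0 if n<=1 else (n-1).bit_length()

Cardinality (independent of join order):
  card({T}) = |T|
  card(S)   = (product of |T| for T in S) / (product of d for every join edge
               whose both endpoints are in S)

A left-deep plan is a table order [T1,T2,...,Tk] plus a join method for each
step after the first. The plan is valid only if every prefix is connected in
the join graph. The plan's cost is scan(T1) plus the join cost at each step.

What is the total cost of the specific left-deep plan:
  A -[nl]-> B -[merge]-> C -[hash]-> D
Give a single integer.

step 1: scan A: cost=20, card=20
step 2: join B via nl
    card(P join B) = 20*250/(20) = 250
    cost = 20 + 20*250 = 5020
step 3: join C via merge
    card(P join C) = 250*400/(4) = 25000
    cost = 5020 + 250*8 + 400*9 + 250 + 400 = 11270
step 4: join D via hash
    card(P join D) = 25000*40/(10) = 100000
    cost = 11270 + 2*40*6 + 25000 = 36750

36750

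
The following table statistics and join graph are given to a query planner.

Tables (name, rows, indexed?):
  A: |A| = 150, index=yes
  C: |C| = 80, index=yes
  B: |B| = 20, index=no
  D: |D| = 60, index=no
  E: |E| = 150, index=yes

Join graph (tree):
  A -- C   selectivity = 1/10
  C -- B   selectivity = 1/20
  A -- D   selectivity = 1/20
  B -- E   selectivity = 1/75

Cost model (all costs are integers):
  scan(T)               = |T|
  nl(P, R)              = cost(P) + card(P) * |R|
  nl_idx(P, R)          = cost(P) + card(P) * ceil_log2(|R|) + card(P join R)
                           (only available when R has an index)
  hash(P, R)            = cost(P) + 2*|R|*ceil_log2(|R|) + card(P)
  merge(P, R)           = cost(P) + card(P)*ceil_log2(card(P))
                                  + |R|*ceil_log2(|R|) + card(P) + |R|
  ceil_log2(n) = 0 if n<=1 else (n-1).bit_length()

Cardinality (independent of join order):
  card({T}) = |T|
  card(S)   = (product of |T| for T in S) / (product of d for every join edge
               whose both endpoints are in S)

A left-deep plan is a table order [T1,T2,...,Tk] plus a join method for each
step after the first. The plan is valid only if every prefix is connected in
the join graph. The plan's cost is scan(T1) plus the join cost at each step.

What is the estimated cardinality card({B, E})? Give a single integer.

40

Tables in S: B(20), E(150)
Edges inside S: B-E(d=75)
numerator = 20 * 150 = 3000
denominator = 75 = 75
card(S) = 3000 / 75 = 40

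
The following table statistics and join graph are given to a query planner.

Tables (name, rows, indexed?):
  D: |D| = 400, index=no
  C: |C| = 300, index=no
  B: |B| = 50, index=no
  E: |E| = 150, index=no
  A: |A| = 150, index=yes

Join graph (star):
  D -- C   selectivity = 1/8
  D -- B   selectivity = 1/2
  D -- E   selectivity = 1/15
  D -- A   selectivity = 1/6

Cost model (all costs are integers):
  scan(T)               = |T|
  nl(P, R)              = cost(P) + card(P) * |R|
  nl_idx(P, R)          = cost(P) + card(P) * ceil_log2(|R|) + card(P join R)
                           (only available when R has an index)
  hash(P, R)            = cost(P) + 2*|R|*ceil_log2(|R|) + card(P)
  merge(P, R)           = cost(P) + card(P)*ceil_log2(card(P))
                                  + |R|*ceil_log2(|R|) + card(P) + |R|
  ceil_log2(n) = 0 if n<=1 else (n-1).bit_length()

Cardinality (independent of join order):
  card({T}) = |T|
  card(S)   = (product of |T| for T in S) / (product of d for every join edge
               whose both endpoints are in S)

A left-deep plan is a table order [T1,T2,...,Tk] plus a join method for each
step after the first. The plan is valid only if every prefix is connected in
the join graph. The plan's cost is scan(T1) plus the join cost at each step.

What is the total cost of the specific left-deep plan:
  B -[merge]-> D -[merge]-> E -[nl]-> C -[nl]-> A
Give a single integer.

step 1: scan B: cost=50, card=50
step 2: join D via merge
    card(P join D) = 50*400/(2) = 10000
    cost = 50 + 50*6 + 400*9 + 50 + 400 = 4400
step 3: join E via merge
    card(P join E) = 10000*150/(15) = 100000
    cost = 4400 + 10000*14 + 150*8 + 10000 + 150 = 155750
step 4: join C via nl
    card(P join C) = 100000*300/(8) = 3750000
    cost = 155750 + 100000*300 = 30155750
step 5: join A via nl
    card(P join A) = 3750000*150/(6) = 93750000
    cost = 30155750 + 3750000*150 = 592655750

592655750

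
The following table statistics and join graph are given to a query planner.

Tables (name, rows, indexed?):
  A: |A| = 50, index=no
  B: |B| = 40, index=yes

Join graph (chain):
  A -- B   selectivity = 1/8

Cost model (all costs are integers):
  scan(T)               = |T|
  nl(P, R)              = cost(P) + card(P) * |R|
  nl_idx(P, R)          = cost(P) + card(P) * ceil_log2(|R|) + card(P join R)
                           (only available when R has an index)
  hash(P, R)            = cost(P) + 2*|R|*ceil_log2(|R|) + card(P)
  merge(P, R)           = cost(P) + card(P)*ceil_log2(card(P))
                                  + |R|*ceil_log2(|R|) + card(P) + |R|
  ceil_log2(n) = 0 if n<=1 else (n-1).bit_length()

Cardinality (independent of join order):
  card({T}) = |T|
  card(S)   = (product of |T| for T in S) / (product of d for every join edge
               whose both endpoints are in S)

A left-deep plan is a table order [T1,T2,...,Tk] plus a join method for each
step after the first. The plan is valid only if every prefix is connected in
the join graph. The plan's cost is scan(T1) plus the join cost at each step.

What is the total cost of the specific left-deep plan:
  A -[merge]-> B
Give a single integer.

680

step 1: scan A: cost=50, card=50
step 2: join B via merge
    card(P join B) = 50*40/(8) = 250
    cost = 50 + 50*6 + 40*6 + 50 + 40 = 680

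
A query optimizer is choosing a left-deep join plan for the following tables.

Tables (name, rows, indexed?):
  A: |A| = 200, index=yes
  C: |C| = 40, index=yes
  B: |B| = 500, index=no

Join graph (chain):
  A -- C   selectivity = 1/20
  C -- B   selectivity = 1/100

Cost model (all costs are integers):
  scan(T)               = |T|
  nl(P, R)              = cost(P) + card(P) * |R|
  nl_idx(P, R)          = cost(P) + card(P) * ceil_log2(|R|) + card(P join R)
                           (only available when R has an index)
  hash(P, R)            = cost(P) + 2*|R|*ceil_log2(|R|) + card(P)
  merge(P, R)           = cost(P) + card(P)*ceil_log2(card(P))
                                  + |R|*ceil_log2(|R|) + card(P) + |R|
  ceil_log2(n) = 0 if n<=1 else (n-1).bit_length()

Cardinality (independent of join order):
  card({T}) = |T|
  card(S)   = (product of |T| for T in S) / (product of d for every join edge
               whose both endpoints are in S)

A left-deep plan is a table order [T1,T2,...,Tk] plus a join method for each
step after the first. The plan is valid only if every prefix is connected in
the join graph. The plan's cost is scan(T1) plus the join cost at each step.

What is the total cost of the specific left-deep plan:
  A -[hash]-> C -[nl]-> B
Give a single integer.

step 1: scan A: cost=200, card=200
step 2: join C via hash
    card(P join C) = 200*40/(20) = 400
    cost = 200 + 2*40*6 + 200 = 880
step 3: join B via nl
    card(P join B) = 400*500/(100) = 2000
    cost = 880 + 400*500 = 200880

200880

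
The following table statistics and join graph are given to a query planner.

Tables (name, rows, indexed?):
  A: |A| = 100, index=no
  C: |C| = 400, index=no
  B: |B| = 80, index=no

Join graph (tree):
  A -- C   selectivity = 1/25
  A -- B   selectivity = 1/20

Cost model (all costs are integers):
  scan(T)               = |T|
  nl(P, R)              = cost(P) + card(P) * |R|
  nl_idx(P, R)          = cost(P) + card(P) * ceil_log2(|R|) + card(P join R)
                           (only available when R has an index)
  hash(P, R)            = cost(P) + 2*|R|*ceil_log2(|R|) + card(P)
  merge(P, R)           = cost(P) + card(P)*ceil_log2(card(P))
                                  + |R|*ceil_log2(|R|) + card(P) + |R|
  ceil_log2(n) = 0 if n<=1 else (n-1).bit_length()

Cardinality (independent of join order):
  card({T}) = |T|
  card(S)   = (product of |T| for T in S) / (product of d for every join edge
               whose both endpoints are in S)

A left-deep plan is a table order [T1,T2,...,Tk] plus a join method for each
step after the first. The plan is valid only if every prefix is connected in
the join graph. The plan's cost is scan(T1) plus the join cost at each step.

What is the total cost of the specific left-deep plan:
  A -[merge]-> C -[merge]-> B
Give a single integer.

24740

step 1: scan A: cost=100, card=100
step 2: join C via merge
    card(P join C) = 100*400/(25) = 1600
    cost = 100 + 100*7 + 400*9 + 100 + 400 = 4900
step 3: join B via merge
    card(P join B) = 1600*80/(20) = 6400
    cost = 4900 + 1600*11 + 80*7 + 1600 + 80 = 24740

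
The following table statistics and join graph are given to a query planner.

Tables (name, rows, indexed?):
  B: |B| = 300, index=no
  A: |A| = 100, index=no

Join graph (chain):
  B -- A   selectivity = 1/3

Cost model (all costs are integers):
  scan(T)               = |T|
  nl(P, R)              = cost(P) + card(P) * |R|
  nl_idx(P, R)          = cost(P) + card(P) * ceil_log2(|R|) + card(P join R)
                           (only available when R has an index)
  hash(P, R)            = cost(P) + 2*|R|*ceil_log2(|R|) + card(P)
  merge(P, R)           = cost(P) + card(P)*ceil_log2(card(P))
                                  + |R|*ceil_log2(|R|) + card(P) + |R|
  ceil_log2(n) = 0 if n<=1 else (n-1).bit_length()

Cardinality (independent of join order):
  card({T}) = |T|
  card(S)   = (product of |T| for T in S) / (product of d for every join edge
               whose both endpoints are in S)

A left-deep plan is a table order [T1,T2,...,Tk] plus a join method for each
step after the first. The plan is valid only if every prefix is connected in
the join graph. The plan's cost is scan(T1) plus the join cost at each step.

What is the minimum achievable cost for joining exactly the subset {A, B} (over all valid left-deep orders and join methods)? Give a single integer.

Selinger DP over subsets of {A,B}:
  {B}: scan cost=300, card=300
  {A}: scan cost=100, card=100
  {AB}: card=10000; try (A,hash)→2000, (B,merge)→3900, (A,merge)→4100, (B,hash)→5600, (B,nl)→30100, (A,nl)→30300; best=2000 via (A,hash)

2000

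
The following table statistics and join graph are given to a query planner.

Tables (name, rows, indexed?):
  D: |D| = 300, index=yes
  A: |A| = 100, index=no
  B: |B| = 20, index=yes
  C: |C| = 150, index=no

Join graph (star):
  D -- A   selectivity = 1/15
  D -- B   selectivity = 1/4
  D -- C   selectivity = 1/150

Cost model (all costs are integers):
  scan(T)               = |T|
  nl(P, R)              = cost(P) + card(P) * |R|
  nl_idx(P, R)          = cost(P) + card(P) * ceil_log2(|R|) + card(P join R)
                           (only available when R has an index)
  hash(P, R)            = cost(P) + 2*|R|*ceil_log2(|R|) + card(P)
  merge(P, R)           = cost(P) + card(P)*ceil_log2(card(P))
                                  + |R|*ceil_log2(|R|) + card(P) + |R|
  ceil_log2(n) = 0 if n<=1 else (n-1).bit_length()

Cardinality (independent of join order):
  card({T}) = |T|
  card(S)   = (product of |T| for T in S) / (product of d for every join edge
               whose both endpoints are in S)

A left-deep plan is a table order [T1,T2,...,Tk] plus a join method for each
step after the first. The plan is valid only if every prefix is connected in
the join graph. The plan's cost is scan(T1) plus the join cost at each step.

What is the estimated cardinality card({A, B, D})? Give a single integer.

10000

Tables in S: A(100), B(20), D(300)
Edges inside S: D-A(d=15), D-B(d=4)
numerator = 100 * 20 * 300 = 600000
denominator = 15 * 4 = 60
card(S) = 600000 / 60 = 10000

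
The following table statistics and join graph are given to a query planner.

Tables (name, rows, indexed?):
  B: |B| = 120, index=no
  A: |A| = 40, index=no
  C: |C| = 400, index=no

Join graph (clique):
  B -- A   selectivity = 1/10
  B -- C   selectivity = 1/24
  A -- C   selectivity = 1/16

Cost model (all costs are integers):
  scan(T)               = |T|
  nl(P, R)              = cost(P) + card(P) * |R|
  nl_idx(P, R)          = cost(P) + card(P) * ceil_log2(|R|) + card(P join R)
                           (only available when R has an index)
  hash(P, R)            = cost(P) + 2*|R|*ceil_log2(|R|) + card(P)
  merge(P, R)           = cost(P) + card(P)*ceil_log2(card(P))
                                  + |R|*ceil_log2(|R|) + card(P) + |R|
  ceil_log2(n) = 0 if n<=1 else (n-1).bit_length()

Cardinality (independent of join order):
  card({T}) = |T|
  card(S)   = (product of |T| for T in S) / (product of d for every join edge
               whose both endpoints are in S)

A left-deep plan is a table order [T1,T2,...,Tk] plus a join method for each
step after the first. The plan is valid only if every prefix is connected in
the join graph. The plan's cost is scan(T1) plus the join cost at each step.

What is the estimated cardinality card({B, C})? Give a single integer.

2000

Tables in S: B(120), C(400)
Edges inside S: B-C(d=24)
numerator = 120 * 400 = 48000
denominator = 24 = 24
card(S) = 48000 / 24 = 2000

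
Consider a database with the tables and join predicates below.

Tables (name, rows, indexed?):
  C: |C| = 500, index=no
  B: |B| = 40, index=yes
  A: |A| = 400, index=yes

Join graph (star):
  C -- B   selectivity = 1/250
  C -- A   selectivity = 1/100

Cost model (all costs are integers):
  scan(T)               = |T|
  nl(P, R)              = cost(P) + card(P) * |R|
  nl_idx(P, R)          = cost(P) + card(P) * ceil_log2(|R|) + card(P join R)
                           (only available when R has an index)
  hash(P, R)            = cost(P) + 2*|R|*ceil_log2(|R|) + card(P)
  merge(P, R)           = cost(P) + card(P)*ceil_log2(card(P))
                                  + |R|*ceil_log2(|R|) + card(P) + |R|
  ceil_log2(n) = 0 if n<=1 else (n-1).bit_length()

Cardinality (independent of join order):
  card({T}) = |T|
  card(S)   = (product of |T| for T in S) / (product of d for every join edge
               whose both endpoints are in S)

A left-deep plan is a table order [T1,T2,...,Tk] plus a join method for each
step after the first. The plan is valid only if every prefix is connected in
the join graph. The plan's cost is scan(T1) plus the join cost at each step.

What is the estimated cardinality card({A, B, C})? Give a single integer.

Tables in S: A(400), B(40), C(500)
Edges inside S: C-B(d=250), C-A(d=100)
numerator = 400 * 40 * 500 = 8000000
denominator = 250 * 100 = 25000
card(S) = 8000000 / 25000 = 320

320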